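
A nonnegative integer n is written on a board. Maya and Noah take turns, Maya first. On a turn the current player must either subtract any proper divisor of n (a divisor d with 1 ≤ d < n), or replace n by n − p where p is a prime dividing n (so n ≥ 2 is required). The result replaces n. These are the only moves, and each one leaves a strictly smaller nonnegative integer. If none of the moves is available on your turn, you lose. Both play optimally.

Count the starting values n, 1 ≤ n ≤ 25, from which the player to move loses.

5

Label each position W (a win for the player to move) or L (a loss). A position with no legal move is L; any other position is W exactly when some move reaches an L, and L when every move reaches a W.
n=0: no move → L
n=1: no move → L
n=2: W (go to 0, an L position)
n=3: W (go to 0, an L position)
n=4: L (options 2(W), 3(W) are all W)
n=5: W (go to 0, an L position)
n=6: W (go to 4, an L position)
n=7: W (go to 0, an L position)
n=8: W (go to 4, an L position)
n=9: L (options 6(W), 8(W) are all W)
n=10: W (go to 9, an L position)
n=11: W (go to 0, an L position)
n=12: W (go to 9, an L position)
n=13: W (go to 0, an L position)
n=14: L (options 7(W), 12(W), 13(W) are all W)
n=15: W (go to 14, an L position)
n=16: W (go to 14, an L position)
n=17: W (go to 0, an L position)
n=18: W (go to 9, an L position)
n=19: W (go to 0, an L position)
n=20: L (options 10(W), 15(W), 16(W), 18(W), 19(W) are all W)
n=21: W (go to 14, an L position)
n=22: W (go to 20, an L position)
n=23: W (go to 0, an L position)
n=24: W (go to 20, an L position)
n=25: W (go to 20, an L position)
L entries with 1 ≤ n ≤ 25 (n=0 is outside the asked range and is not counted): n = 1, 4, 9, 14, 20; that makes 5.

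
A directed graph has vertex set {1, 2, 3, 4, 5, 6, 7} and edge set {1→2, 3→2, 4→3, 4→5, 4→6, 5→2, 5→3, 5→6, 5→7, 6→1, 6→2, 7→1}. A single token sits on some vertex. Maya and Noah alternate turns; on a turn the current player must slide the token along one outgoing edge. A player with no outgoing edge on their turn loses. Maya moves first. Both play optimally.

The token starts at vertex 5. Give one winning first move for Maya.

Move to 7.

Compute win/loss labels from the base case upward. A position with no move is L. Any other position is W if it can reach an L in one move, else L.
Every edge goes from a vertex to one that appears earlier in the order 2, 3, 1, 6, 7, 5, 4, so processing vertices in that order labels each vertex after all of its successors.
2: no outgoing edge → L
3: can move to 2, which is L ⇒ W
1: can move to 2, which is L ⇒ W
6: can move to 2, which is L ⇒ W
7: the only move is to 1(W), a W ⇒ L
5: can move to 7, which is L ⇒ W
4: moves to 5(W), 6(W), 3(W); every one is W ⇒ L
From 5, the L positions reachable in one move are: 7, 2. Any move reaching one of these is winning.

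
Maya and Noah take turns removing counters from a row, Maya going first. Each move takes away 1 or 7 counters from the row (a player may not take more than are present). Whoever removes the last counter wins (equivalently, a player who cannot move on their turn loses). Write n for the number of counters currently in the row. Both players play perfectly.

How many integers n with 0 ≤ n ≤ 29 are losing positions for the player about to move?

Positions with no move are L. A position that does have a move is losing for the player to move precisely when every available move leads to a winning position for the opponent. Fill in the labels:
n=0: no move → L
n=1: can move to 0, which is L ⇒ W
n=2: the only move is to 1(W), a W ⇒ L
n=3: can move to 2, which is L ⇒ W
n=4: the only move is to 3(W), a W ⇒ L
n=5: can move to 4, which is L ⇒ W
n=6: the only move is to 5(W), a W ⇒ L
n=7: can move to 6, which is L ⇒ W
n=8: moves to 7(W), 1(W); every one is W ⇒ L
n=9: can move to 8, which is L ⇒ W
n=10: moves to 9(W), 3(W); every one is W ⇒ L
n=11: can move to 10, which is L ⇒ W
n=12: moves to 11(W), 5(W); every one is W ⇒ L
n=13: can move to 12, which is L ⇒ W
n=14: moves to 13(W), 7(W); every one is W ⇒ L
n=15: can move to 14, which is L ⇒ W
n=16: moves to 15(W), 9(W); every one is W ⇒ L
n=17: can move to 16, which is L ⇒ W
n=18: moves to 17(W), 11(W); every one is W ⇒ L
n=19: can move to 18, which is L ⇒ W
n=20: moves to 19(W), 13(W); every one is W ⇒ L
n=21: can move to 20, which is L ⇒ W
n=22: moves to 21(W), 15(W); every one is W ⇒ L
n=23: can move to 22, which is L ⇒ W
n=24: moves to 23(W), 17(W); every one is W ⇒ L
n=25: can move to 24, which is L ⇒ W
n=26: moves to 25(W), 19(W); every one is W ⇒ L
n=27: can move to 26, which is L ⇒ W
n=28: moves to 27(W), 21(W); every one is W ⇒ L
n=29: can move to 28, which is L ⇒ W
L entries with 0 ≤ n ≤ 29: n = 0, 2, 4, 6, 8, 10, 12, 14, 16, 18, 20, 22, 24, 26, 28; that makes 15.

15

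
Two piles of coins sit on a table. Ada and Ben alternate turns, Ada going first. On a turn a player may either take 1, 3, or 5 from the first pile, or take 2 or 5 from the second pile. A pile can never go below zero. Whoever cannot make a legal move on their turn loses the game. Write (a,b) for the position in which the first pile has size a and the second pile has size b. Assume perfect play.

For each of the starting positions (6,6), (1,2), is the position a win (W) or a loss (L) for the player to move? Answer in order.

(6,6): W, (1,2): L

Build the W/L table. Terminal = L. A non-terminal position is W if it has a move to some L; otherwise it is L.
No move ever increases a pile, so every position that can arise here has a ≤ 6 and b ≤ 6; it is enough to label the cells with 0 ≤ a ≤ 6 and 0 ≤ b ≤ 6.
Every move lowers a or b (never raises either), so fill the grid row by row in increasing a, and left to right within a row: each cell's successors are then already labelled.
      b=0  b=1  b=2  b=3  b=4  b=5  b=6
a=0:    L    L    W    W    L    W    W
a=1:    W    W    L    L    W    W    L
a=2:    L    L    W    W    L    W    W
a=3:    W    W    L    L    W    W    L
a=4:    L    L    W    W    L    W    W
a=5:    W    W    L    L    W    W    L
a=6:    L    L    W    W    L    W    W
Cells with no legal move (terminal, hence L): (0,0), (0,1).
The remaining L cells, each justified by listing all of its moves:
(0,4): only reaches (0,2)(W), which is W → L
(1,2): only reaches (0,2)(W), (1,0)(W), all W → L
(1,3): only reaches (0,3)(W), (1,1)(W), all W → L
(1,6): only reaches (0,6)(W), (1,4)(W), (1,1)(W), all W → L
(2,0): only reaches (1,0)(W), which is W → L
(2,1): only reaches (1,1)(W), which is W → L
(2,4): only reaches (1,4)(W), (2,2)(W), all W → L
(3,2): only reaches (2,2)(W), (0,2)(W), (3,0)(W), all W → L
(3,3): only reaches (2,3)(W), (0,3)(W), (3,1)(W), all W → L
(3,6): only reaches (2,6)(W), (0,6)(W), (3,4)(W), (3,1)(W), all W → L
(4,0): only reaches (3,0)(W), (1,0)(W), all W → L
(4,1): only reaches (3,1)(W), (1,1)(W), all W → L
(4,4): only reaches (3,4)(W), (1,4)(W), (4,2)(W), all W → L
(5,2): only reaches (4,2)(W), (2,2)(W), (0,2)(W), (5,0)(W), all W → L
(5,3): only reaches (4,3)(W), (2,3)(W), (0,3)(W), (5,1)(W), all W → L
(5,6): only reaches (4,6)(W), (2,6)(W), (0,6)(W), (5,4)(W), (5,1)(W), all W → L
(6,0): only reaches (5,0)(W), (3,0)(W), (1,0)(W), all W → L
(6,1): only reaches (5,1)(W), (3,1)(W), (1,1)(W), all W → L
(6,4): only reaches (5,4)(W), (3,4)(W), (1,4)(W), (6,2)(W), all W → L
Every other cell has at least one move into one of the L cells above, so it is W.
(6,6): the move to (5,6) reaches an L cell, so W
(1,2): one of the L cells justified above, so L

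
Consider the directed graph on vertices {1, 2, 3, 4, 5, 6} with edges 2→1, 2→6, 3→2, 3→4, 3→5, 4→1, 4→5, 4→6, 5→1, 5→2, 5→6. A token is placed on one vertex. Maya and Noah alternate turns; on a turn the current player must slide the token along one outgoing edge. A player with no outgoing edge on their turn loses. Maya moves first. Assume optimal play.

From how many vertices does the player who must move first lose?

Compute win/loss labels from the base case upward. A position with no move is L. Any other position is W if it can reach an L in one move, else L.
Every edge goes from a vertex to one that appears earlier in the order 1, 6, 2, 5, 4, 3, so processing vertices in that order labels each vertex after all of its successors.
1: no outgoing edge → L
6: no outgoing edge → L
2: can move to 6, which is L ⇒ W
5: can move to 6, which is L ⇒ W
4: can move to 6, which is L ⇒ W
3: moves to 4(W), 5(W), 2(W); every one is W ⇒ L
The L vertices are 1, 3, 6; that is 3 in all.

3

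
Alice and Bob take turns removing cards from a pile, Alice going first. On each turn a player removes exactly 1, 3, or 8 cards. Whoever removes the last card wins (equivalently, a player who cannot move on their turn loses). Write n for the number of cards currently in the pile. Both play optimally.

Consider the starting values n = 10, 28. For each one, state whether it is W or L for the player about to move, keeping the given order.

10: W, 28: L

Classify positions by backward induction: terminal positions (no move available) are L. From any other position, the mover wins iff some move reaches an L.
n=0: no move → L
n=1: →0(L), so W
n=2: →1(W) only, which is W, so L
n=3: →2(L), so W
n=4: →3(W), 1(W) — all W, so L
n=5: →4(L), so W
n=6: →5(W), 3(W) — all W, so L
n=7: →6(L), so W
n=8: →0(L), so W
n=9: →6(L), so W
n=10: →2(L), so W
n=11: →10(W), 8(W), 3(W) — all W, so L
n=12: →11(L), so W
n=13: →12(W), 10(W), 5(W) — all W, so L
n=14: →13(L), so W
n=15: →14(W), 12(W), 7(W) — all W, so L
n=16: →15(L), so W
n=17: →16(W), 14(W), 9(W) — all W, so L
n=18: →17(L), so W
n=19: →11(L), so W
n=20: →17(L), so W
n=21: →13(L), so W
n=22: →21(W), 19(W), 14(W) — all W, so L
n=23: →22(L), so W
n=24: →23(W), 21(W), 16(W) — all W, so L
n=25: →24(L), so W
n=26: →25(W), 23(W), 18(W) — all W, so L
n=27: →26(L), so W
n=28: →27(W), 25(W), 20(W) — all W, so L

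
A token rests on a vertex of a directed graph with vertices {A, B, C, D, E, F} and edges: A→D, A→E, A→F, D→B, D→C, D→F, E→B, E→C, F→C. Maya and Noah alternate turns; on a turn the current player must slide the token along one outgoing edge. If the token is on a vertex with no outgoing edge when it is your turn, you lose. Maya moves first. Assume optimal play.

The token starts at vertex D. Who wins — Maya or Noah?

Maya wins.

Classify positions by backward induction: terminal positions (no move available) are L. From any other position, the mover wins iff some move reaches an L.
Every edge goes from a vertex to one that appears earlier in the order B, C, F, E, D, A, so processing vertices in that order labels each vertex after all of its successors.
B: no outgoing edge → L
C: no outgoing edge → L
F: W (go to C, an L position)
E: W (go to C, an L position)
D: W (go to C, an L position)
A: L (options D(W), E(W), F(W) are all W)
The starting position D is W: Maya should move to C, handing over an L position.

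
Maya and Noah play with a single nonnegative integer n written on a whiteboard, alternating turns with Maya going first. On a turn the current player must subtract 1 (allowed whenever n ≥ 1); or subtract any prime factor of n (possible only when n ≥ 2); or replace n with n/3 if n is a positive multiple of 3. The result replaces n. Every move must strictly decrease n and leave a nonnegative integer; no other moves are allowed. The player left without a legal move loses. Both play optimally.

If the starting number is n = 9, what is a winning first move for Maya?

Move to 8.

Use the standard recursion: the mover loses at a terminal position; elsewhere, the mover wins exactly when some move hands the opponent an L position.
n=0: no move → L
n=1: reaches L-position 0 → W
n=2: reaches L-position 0 → W
n=3: reaches L-position 0 → W
n=4: only reaches 2(W), 3(W), all W → L
n=5: reaches L-position 0 → W
n=6: reaches L-position 4 → W
n=7: reaches L-position 0 → W
n=8: only reaches 6(W), 7(W), all W → L
n=9: reaches L-position 8 → W
From 9, the L positions reachable in one move are: 8.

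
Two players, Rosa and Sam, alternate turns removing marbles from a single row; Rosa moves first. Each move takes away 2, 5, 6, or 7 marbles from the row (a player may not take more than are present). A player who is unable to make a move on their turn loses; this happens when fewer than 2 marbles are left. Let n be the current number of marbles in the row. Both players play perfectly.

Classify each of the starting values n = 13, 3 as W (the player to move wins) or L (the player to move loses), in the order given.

Work bottom-up. With no move the player to move loses. Otherwise the position is W if at least one move leads to an L position for the opponent, and L if every move leads to a W.
n=0: no move → L
n=1: no move → L
n=2: reaches L-position 0 → W
n=3: reaches L-position 1 → W
n=4: only reaches 2(W), which is W → L
n=5: reaches L-position 0 → W
n=6: reaches L-position 4 → W
n=7: reaches L-position 1 → W
n=8: reaches L-position 1 → W
n=9: reaches L-position 4 → W
n=10: reaches L-position 4 → W
n=11: reaches L-position 4 → W
n=12: only reaches 10(W), 7(W), 6(W), 5(W), all W → L
n=13: only reaches 11(W), 8(W), 7(W), 6(W), all W → L

13: L, 3: W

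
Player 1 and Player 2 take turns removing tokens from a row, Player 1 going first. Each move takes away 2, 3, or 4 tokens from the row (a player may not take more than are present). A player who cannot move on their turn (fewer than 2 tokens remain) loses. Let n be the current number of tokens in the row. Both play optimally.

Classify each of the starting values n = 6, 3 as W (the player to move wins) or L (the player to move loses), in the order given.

Work bottom-up. With no move the player to move loses. Otherwise the position is W if at least one move leads to an L position for the opponent, and L if every move leads to a W.
n=0: no move → L
n=1: no move → L
n=2: W (go to 0, an L position)
n=3: W (go to 1, an L position)
n=4: W (go to 1, an L position)
n=5: W (go to 1, an L position)
n=6: L (options 4(W), 3(W), 2(W) are all W)

6: L, 3: W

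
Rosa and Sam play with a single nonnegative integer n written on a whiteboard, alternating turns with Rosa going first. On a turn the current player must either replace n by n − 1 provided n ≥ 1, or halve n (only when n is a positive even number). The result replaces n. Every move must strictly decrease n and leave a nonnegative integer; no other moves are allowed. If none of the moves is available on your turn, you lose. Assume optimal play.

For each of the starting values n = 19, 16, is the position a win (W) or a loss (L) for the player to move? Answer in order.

19: L, 16: W

Positions with no move are L. A position that does have a move is losing for the player to move precisely when every available move leads to a winning position for the opponent. Fill in the labels:
n=0: no move → L
n=1: can move to 0, which is L ⇒ W
n=2: the only move is to 1(W), a W ⇒ L
n=3: can move to 2, which is L ⇒ W
n=4: can move to 2, which is L ⇒ W
n=5: the only move is to 4(W), a W ⇒ L
n=6: can move to 5, which is L ⇒ W
n=7: the only move is to 6(W), a W ⇒ L
n=8: can move to 7, which is L ⇒ W
n=9: the only move is to 8(W), a W ⇒ L
n=10: can move to 5, which is L ⇒ W
n=11: the only move is to 10(W), a W ⇒ L
n=12: can move to 11, which is L ⇒ W
n=13: the only move is to 12(W), a W ⇒ L
n=14: can move to 7, which is L ⇒ W
n=15: the only move is to 14(W), a W ⇒ L
n=16: can move to 15, which is L ⇒ W
n=17: the only move is to 16(W), a W ⇒ L
n=18: can move to 9, which is L ⇒ W
n=19: the only move is to 18(W), a W ⇒ L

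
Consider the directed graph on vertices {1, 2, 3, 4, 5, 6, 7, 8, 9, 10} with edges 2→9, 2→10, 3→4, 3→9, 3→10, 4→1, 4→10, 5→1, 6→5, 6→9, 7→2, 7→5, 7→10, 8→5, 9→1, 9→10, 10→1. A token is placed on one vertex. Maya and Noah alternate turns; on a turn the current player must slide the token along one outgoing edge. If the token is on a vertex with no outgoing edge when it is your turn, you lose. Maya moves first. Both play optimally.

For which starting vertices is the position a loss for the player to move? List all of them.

1, 2, 3, 6, 8

Build the W/L table. Terminal = L. A non-terminal position is W if it has a move to some L; otherwise it is L.
Every edge goes from a vertex to one that appears earlier in the order 1, 10, 4, 9, 2, 5, 6, 8, 7, 3, so processing vertices in that order labels each vertex after all of its successors.
1: no outgoing edge → L
10: can move to 1, which is L ⇒ W
4: can move to 1, which is L ⇒ W
9: can move to 1, which is L ⇒ W
2: moves to 9(W), 10(W); every one is W ⇒ L
5: can move to 1, which is L ⇒ W
6: moves to 5(W), 9(W); every one is W ⇒ L
8: the only move is to 5(W), a W ⇒ L
7: can move to 2, which is L ⇒ W
3: moves to 9(W), 4(W), 10(W); every one is W ⇒ L
The losing starting vertices are exactly the entries labelled L in this table (5 of them).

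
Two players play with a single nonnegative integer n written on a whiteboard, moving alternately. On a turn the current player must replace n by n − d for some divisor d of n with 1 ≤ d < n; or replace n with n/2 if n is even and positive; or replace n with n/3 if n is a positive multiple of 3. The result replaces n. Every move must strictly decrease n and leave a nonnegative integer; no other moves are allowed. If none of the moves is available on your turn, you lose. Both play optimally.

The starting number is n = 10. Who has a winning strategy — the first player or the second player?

Classify positions by backward induction: terminal positions (no move available) are L. From any other position, the mover wins iff some move reaches an L.
n=0: no move → L
n=1: no move → L
n=2: →1(L), so W
n=3: →1(L), so W
n=4: →2(W), 3(W) — all W, so L
n=5: →4(L), so W
n=6: →4(L), so W
n=7: →6(W) only, which is W, so L
n=8: →4(L), so W
n=9: →3(W), 6(W), 8(W) — all W, so L
n=10: →9(L), so W
The starting position 10 is W: the player to move should move to 9, handing over an L position.

The first player wins.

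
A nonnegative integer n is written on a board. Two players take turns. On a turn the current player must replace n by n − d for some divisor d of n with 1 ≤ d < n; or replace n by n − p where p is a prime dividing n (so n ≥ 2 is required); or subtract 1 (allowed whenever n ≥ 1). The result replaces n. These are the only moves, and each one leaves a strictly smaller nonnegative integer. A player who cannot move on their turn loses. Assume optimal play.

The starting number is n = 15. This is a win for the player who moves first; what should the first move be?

Move to 14.

Classify positions by backward induction: terminal positions (no move available) are L. From any other position, the mover wins iff some move reaches an L.
n=0: no move → L
n=1: W (go to 0, an L position)
n=2: W (go to 0, an L position)
n=3: W (go to 0, an L position)
n=4: L (options 2(W), 3(W) are all W)
n=5: W (go to 0, an L position)
n=6: W (go to 4, an L position)
n=7: W (go to 0, an L position)
n=8: W (go to 4, an L position)
n=9: L (options 6(W), 8(W) are all W)
n=10: W (go to 9, an L position)
n=11: W (go to 0, an L position)
n=12: W (go to 9, an L position)
n=13: W (go to 0, an L position)
n=14: L (options 7(W), 12(W), 13(W) are all W)
n=15: W (go to 14, an L position)
From 15, the L positions reachable in one move are: 14.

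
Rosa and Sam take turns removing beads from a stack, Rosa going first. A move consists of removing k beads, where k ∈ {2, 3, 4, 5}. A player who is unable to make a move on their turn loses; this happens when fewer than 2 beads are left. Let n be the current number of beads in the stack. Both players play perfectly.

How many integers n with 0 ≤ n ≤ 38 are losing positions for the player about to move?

Build the W/L table. Terminal = L. A non-terminal position is W if it has a move to some L; otherwise it is L.
n=0: no move → L
n=1: no move → L
n=2: reaches L-position 0 → W
n=3: reaches L-position 1 → W
n=4: reaches L-position 1 → W
n=5: reaches L-position 1 → W
n=6: reaches L-position 1 → W
n=7: only reaches 5(W), 4(W), 3(W), 2(W), all W → L
n=8: only reaches 6(W), 5(W), 4(W), 3(W), all W → L
n=9: reaches L-position 7 → W
n=10: reaches L-position 8 → W
n=11: reaches L-position 8 → W
n=12: reaches L-position 8 → W
n=13: reaches L-position 8 → W
n=14: only reaches 12(W), 11(W), 10(W), 9(W), all W → L
n=15: only reaches 13(W), 12(W), 11(W), 10(W), all W → L
n=16: reaches L-position 14 → W
n=17: reaches L-position 15 → W
n=18: reaches L-position 15 → W
n=19: reaches L-position 15 → W
n=20: reaches L-position 15 → W
n=21: only reaches 19(W), 18(W), 17(W), 16(W), all W → L
n=22: only reaches 20(W), 19(W), 18(W), 17(W), all W → L
n=23: reaches L-position 21 → W
n=24: reaches L-position 22 → W
n=25: reaches L-position 22 → W
n=26: reaches L-position 22 → W
n=27: reaches L-position 22 → W
n=28: only reaches 26(W), 25(W), 24(W), 23(W), all W → L
n=29: only reaches 27(W), 26(W), 25(W), 24(W), all W → L
n=30: reaches L-position 28 → W
n=31: reaches L-position 29 → W
n=32: reaches L-position 29 → W
n=33: reaches L-position 29 → W
n=34: reaches L-position 29 → W
n=35: only reaches 33(W), 32(W), 31(W), 30(W), all W → L
n=36: only reaches 34(W), 33(W), 32(W), 31(W), all W → L
n=37: reaches L-position 35 → W
n=38: reaches L-position 36 → W
L entries with 0 ≤ n ≤ 38: n = 0, 1, 7, 8, 14, 15, 21, 22, 28, 29, 35, 36; that makes 12.

12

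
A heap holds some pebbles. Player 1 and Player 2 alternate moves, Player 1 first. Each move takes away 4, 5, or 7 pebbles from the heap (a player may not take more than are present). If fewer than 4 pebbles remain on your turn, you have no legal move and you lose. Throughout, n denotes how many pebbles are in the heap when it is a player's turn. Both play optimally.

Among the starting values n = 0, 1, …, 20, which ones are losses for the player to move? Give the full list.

Compute win/loss labels from the base case upward. A position with no move is L. Any other position is W if it can reach an L in one move, else L.
n=0: no move → L
n=1: no move → L
n=2: no move → L
n=3: no move → L
n=4: W (go to 0, an L position)
n=5: W (go to 1, an L position)
n=6: W (go to 2, an L position)
n=7: W (go to 3, an L position)
n=8: W (go to 3, an L position)
n=9: W (go to 2, an L position)
n=10: W (go to 3, an L position)
n=11: L (options 7(W), 6(W), 4(W) are all W)
n=12: L (options 8(W), 7(W), 5(W) are all W)
n=13: L (options 9(W), 8(W), 6(W) are all W)
n=14: L (options 10(W), 9(W), 7(W) are all W)
n=15: W (go to 11, an L position)
n=16: W (go to 12, an L position)
n=17: W (go to 13, an L position)
n=18: W (go to 14, an L position)
n=19: W (go to 14, an L position)
n=20: W (go to 13, an L position)
Reading off the rows marked L gives the requested list; there are 8 such values of n.

0, 1, 2, 3, 11, 12, 13, 14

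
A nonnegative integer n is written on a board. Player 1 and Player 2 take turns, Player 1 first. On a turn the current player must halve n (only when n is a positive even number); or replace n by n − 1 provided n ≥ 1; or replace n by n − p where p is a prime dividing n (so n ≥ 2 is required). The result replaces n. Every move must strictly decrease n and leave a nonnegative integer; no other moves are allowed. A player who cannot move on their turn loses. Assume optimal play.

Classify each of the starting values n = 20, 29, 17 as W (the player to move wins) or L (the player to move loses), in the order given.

20: L, 29: W, 17: W

Work bottom-up. With no move the player to move loses. Otherwise the position is W if at least one move leads to an L position for the opponent, and L if every move leads to a W.
n=0: no move → L
n=1: can move to 0, which is L ⇒ W
n=2: can move to 0, which is L ⇒ W
n=3: can move to 0, which is L ⇒ W
n=4: moves to 2(W), 3(W); every one is W ⇒ L
n=5: can move to 0, which is L ⇒ W
n=6: can move to 4, which is L ⇒ W
n=7: can move to 0, which is L ⇒ W
n=8: can move to 4, which is L ⇒ W
n=9: moves to 6(W), 8(W); every one is W ⇒ L
n=10: can move to 9, which is L ⇒ W
n=11: can move to 0, which is L ⇒ W
n=12: can move to 9, which is L ⇒ W
n=13: can move to 0, which is L ⇒ W
n=14: moves to 7(W), 12(W), 13(W); every one is W ⇒ L
n=15: can move to 14, which is L ⇒ W
n=16: can move to 14, which is L ⇒ W
n=17: can move to 0, which is L ⇒ W
n=18: can move to 9, which is L ⇒ W
n=19: can move to 0, which is L ⇒ W
n=20: moves to 10(W), 15(W), 18(W), 19(W); every one is W ⇒ L
n=21: can move to 14, which is L ⇒ W
n=22: can move to 20, which is L ⇒ W
n=23: can move to 0, which is L ⇒ W
n=24: moves to 12(W), 21(W), 22(W), 23(W); every one is W ⇒ L
n=25: can move to 20, which is L ⇒ W
n=26: can move to 24, which is L ⇒ W
n=27: can move to 24, which is L ⇒ W
n=28: can move to 14, which is L ⇒ W
n=29: can move to 0, which is L ⇒ W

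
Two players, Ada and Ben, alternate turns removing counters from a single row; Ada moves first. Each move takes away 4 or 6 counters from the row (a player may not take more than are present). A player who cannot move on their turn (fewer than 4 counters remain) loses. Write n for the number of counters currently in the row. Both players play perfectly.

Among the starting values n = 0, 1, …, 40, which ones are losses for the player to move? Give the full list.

0, 1, 2, 3, 10, 11, 12, 13, 20, 21, 22, 23, 30, 31, 32, 33, 40

Compute win/loss labels from the base case upward. A position with no move is L. Any other position is W if it can reach an L in one move, else L.
n=0: no move → L
n=1: no move → L
n=2: no move → L
n=3: no move → L
n=4: W (go to 0, an L position)
n=5: W (go to 1, an L position)
n=6: W (go to 2, an L position)
n=7: W (go to 3, an L position)
n=8: W (go to 2, an L position)
n=9: W (go to 3, an L position)
n=10: L (options 6(W), 4(W) are all W)
n=11: L (options 7(W), 5(W) are all W)
n=12: L (options 8(W), 6(W) are all W)
n=13: L (options 9(W), 7(W) are all W)
n=14: W (go to 10, an L position)
n=15: W (go to 11, an L position)
n=16: W (go to 12, an L position)
n=17: W (go to 13, an L position)
n=18: W (go to 12, an L position)
n=19: W (go to 13, an L position)
n=20: L (options 16(W), 14(W) are all W)
n=21: L (options 17(W), 15(W) are all W)
n=22: L (options 18(W), 16(W) are all W)
n=23: L (options 19(W), 17(W) are all W)
n=24: W (go to 20, an L position)
n=25: W (go to 21, an L position)
n=26: W (go to 22, an L position)
n=27: W (go to 23, an L position)
n=28: W (go to 22, an L position)
n=29: W (go to 23, an L position)
n=30: L (options 26(W), 24(W) are all W)
n=31: L (options 27(W), 25(W) are all W)
n=32: L (options 28(W), 26(W) are all W)
n=33: L (options 29(W), 27(W) are all W)
n=34: W (go to 30, an L position)
n=35: W (go to 31, an L position)
n=36: W (go to 32, an L position)
n=37: W (go to 33, an L position)
n=38: W (go to 32, an L position)
n=39: W (go to 33, an L position)
n=40: L (options 36(W), 34(W) are all W)
The losing starting values of n are exactly the entries labelled L in this table (17 of them).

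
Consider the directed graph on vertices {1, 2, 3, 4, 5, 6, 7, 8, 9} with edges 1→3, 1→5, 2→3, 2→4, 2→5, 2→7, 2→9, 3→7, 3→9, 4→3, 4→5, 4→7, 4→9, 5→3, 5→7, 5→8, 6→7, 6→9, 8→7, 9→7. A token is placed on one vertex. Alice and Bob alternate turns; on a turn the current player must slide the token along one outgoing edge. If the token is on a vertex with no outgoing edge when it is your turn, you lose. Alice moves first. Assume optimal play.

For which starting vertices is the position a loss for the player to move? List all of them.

1, 7

Classify positions by backward induction: terminal positions (no move available) are L. From any other position, the mover wins iff some move reaches an L.
Every edge goes from a vertex to one that appears earlier in the order 7, 9, 3, 8, 5, 4, 2, 1, 6, so processing vertices in that order labels each vertex after all of its successors.
7: no outgoing edge → L
9: can move to 7, which is L ⇒ W
3: can move to 7, which is L ⇒ W
8: can move to 7, which is L ⇒ W
5: can move to 7, which is L ⇒ W
4: can move to 7, which is L ⇒ W
2: can move to 7, which is L ⇒ W
1: moves to 5(W), 3(W); every one is W ⇒ L
6: can move to 7, which is L ⇒ W
Reading off the rows marked L gives the requested list; there are 2 such vertices.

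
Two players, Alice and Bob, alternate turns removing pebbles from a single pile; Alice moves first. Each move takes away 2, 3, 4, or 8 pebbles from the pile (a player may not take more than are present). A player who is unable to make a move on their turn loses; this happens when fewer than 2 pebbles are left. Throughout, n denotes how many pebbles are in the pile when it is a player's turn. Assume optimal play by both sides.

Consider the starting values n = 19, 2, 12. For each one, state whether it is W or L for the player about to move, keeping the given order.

Positions with no move are L. A position that does have a move is losing for the player to move precisely when every available move leads to a winning position for the opponent. Fill in the labels:
n=0: no move → L
n=1: no move → L
n=2: reaches L-position 0 → W
n=3: reaches L-position 1 → W
n=4: reaches L-position 1 → W
n=5: reaches L-position 1 → W
n=6: only reaches 4(W), 3(W), 2(W), all W → L
n=7: only reaches 5(W), 4(W), 3(W), all W → L
n=8: reaches L-position 6 → W
n=9: reaches L-position 7 → W
n=10: reaches L-position 7 → W
n=11: reaches L-position 7 → W
n=12: only reaches 10(W), 9(W), 8(W), 4(W), all W → L
n=13: only reaches 11(W), 10(W), 9(W), 5(W), all W → L
n=14: reaches L-position 12 → W
n=15: reaches L-position 13 → W
n=16: reaches L-position 13 → W
n=17: reaches L-position 13 → W
n=18: only reaches 16(W), 15(W), 14(W), 10(W), all W → L
n=19: only reaches 17(W), 16(W), 15(W), 11(W), all W → L

19: L, 2: W, 12: L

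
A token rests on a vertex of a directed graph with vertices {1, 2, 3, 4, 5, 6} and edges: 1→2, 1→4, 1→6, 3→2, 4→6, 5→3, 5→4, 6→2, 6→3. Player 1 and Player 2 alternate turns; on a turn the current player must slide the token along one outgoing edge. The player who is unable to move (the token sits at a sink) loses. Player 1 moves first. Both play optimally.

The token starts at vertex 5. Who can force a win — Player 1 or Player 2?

Classify positions by backward induction: terminal positions (no move available) are L. From any other position, the mover wins iff some move reaches an L.
Every edge goes from a vertex to one that appears earlier in the order 2, 3, 6, 4, 5, 1, so processing vertices in that order labels each vertex after all of its successors.
2: no outgoing edge → L
3: reaches L-position 2 → W
6: reaches L-position 2 → W
4: only reaches 6(W), which is W → L
5: reaches L-position 4 → W
1: reaches L-position 4 → W
From 5 Player 1 can move to 4, reaching an L position.

Player 1 wins.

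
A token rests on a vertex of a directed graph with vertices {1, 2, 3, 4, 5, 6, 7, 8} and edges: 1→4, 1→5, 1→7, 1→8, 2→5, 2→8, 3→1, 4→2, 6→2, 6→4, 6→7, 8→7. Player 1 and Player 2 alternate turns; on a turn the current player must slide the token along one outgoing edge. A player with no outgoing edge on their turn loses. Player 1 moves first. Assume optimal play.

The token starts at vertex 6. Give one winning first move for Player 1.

Compute win/loss labels from the base case upward. A position with no move is L. Any other position is W if it can reach an L in one move, else L.
Every edge goes from a vertex to one that appears earlier in the order 7, 5, 8, 2, 4, 6, 1, 3, so processing vertices in that order labels each vertex after all of its successors.
7: no outgoing edge → L
5: no outgoing edge → L
8: reaches L-position 7 → W
2: reaches L-position 5 → W
4: only reaches 2(W), which is W → L
6: reaches L-position 4 → W
1: reaches L-position 4 → W
3: only reaches 1(W), which is W → L
From 6, the L positions reachable in one move are: 4, 7. Any move reaching one of these is winning.

Move to 4.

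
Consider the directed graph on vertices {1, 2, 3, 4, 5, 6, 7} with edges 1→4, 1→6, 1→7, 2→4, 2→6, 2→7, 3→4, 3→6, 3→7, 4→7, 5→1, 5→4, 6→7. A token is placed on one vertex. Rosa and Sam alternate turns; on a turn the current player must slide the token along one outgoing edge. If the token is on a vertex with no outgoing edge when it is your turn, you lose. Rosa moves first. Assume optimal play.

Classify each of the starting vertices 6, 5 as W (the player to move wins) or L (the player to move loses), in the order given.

6: W, 5: L

Label each position W (a win for the player to move) or L (a loss). A position with no legal move is L; any other position is W exactly when some move reaches an L, and L when every move reaches a W.
Every edge goes from a vertex to one that appears earlier in the order 7, 6, 4, 2, 3, 1, 5, so processing vertices in that order labels each vertex after all of its successors.
7: no outgoing edge → L
6: reaches L-position 7 → W
4: reaches L-position 7 → W
2: reaches L-position 7 → W
3: reaches L-position 7 → W
1: reaches L-position 7 → W
5: only reaches 1(W), 4(W), all W → L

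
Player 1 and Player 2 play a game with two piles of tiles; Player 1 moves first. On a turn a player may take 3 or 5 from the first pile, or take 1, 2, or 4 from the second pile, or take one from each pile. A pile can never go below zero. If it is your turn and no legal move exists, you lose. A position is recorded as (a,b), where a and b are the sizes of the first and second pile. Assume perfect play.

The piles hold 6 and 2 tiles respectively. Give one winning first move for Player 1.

Move to (3,2).

Use the standard recursion: the mover loses at a terminal position; elsewhere, the mover wins exactly when some move hands the opponent an L position.
No move ever increases a pile, so every position that can arise here has a ≤ 6 and b ≤ 2; it is enough to label the cells with 0 ≤ a ≤ 6 and 0 ≤ b ≤ 2.
Every move lowers a or b (never raises either), so fill the grid row by row in increasing a, and left to right within a row: each cell's successors are then already labelled.
      b=0  b=1  b=2
a=0:    L    W    W
a=1:    L    W    W
a=2:    L    W    W
a=3:    W    W    L
a=4:    W    L    W
a=5:    W    L    W
a=6:    W    L    W
Cells with no legal move (terminal, hence L): (0,0), (1,0), (2,0).
The remaining L cells, each justified by listing all of its moves:
(3,2): →(0,2)(W), (3,1)(W), (3,0)(W), (2,1)(W) — all W, so L
(4,1): →(1,1)(W), (4,0)(W), (3,0)(W) — all W, so L
(5,1): →(2,1)(W), (0,1)(W), (5,0)(W), (4,0)(W) — all W, so L
(6,1): →(3,1)(W), (1,1)(W), (6,0)(W), (5,0)(W) — all W, so L
Every other cell has at least one move into one of the L cells above, so it is W.
From (6,2), the L positions reachable in one move are: (3,2), (6,1), (5,1). Any move reaching one of these is winning.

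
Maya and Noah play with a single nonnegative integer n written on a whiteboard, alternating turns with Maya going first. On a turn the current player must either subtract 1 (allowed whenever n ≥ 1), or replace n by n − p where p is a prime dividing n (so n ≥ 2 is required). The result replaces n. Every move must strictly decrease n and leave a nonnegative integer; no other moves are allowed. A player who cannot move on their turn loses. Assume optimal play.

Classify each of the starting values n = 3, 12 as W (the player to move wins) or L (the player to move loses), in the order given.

Positions with no move are L. A position that does have a move is losing for the player to move precisely when every available move leads to a winning position for the opponent. Fill in the labels:
n=0: no move → L
n=1: W (go to 0, an L position)
n=2: W (go to 0, an L position)
n=3: W (go to 0, an L position)
n=4: L (options 2(W), 3(W) are all W)
n=5: W (go to 0, an L position)
n=6: W (go to 4, an L position)
n=7: W (go to 0, an L position)
n=8: L (options 6(W), 7(W) are all W)
n=9: W (go to 8, an L position)
n=10: W (go to 8, an L position)
n=11: W (go to 0, an L position)
n=12: L (options 9(W), 10(W), 11(W) are all W)

3: W, 12: L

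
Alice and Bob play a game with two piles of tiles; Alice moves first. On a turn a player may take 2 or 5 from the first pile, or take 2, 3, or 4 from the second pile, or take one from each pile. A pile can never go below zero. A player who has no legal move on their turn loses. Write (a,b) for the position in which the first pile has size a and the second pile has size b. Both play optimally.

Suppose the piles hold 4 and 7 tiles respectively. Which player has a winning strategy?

Build the W/L table. Terminal = L. A non-terminal position is W if it has a move to some L; otherwise it is L.
No move ever increases a pile, so every position that can arise here has a ≤ 4 and b ≤ 7; it is enough to label the cells with 0 ≤ a ≤ 4 and 0 ≤ b ≤ 7.
Every move lowers a or b (never raises either), so fill the grid row by row in increasing a, and left to right within a row: each cell's successors are then already labelled.
      b=0  b=1  b=2  b=3  b=4  b=5  b=6  b=7
a=0:    L    L    W    W    W    W    L    L
a=1:    L    W    W    W    W    L    L    W
a=2:    W    W    L    L    W    W    W    W
a=3:    W    L    L    W    W    W    W    L
a=4:    L    L    W    W    W    W    L    L
Cells with no legal move (terminal, hence L): (0,0), (0,1), (1,0).
The remaining L cells, each justified by listing all of its moves:
(0,6): only reaches (0,4)(W), (0,3)(W), (0,2)(W), all W → L
(0,7): only reaches (0,5)(W), (0,4)(W), (0,3)(W), all W → L
(1,5): only reaches (1,3)(W), (1,2)(W), (1,1)(W), (0,4)(W), all W → L
(1,6): only reaches (1,4)(W), (1,3)(W), (1,2)(W), (0,5)(W), all W → L
(2,2): only reaches (0,2)(W), (2,0)(W), (1,1)(W), all W → L
(2,3): only reaches (0,3)(W), (2,1)(W), (2,0)(W), (1,2)(W), all W → L
(3,1): only reaches (1,1)(W), (2,0)(W), all W → L
(3,2): only reaches (1,2)(W), (3,0)(W), (2,1)(W), all W → L
(3,7): only reaches (1,7)(W), (3,5)(W), (3,4)(W), (3,3)(W), (2,6)(W), all W → L
(4,0): only reaches (2,0)(W), which is W → L
(4,1): only reaches (2,1)(W), (3,0)(W), all W → L
(4,6): only reaches (2,6)(W), (4,4)(W), (4,3)(W), (4,2)(W), (3,5)(W), all W → L
(4,7): only reaches (2,7)(W), (4,5)(W), (4,4)(W), (4,3)(W), (3,6)(W), all W → L
Every other cell has at least one move into one of the L cells above, so it is W.
Every move from (4,7) reaches a W position, so the mover loses.

Bob wins.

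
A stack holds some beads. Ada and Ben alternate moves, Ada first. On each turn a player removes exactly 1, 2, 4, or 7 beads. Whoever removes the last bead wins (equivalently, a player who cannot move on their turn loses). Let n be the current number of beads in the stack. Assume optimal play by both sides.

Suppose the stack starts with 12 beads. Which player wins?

Ben wins.

Classify positions by backward induction: terminal positions (no move available) are L. From any other position, the mover wins iff some move reaches an L.
n=0: no move → L
n=1: can move to 0, which is L ⇒ W
n=2: can move to 0, which is L ⇒ W
n=3: moves to 2(W), 1(W); every one is W ⇒ L
n=4: can move to 3, which is L ⇒ W
n=5: can move to 3, which is L ⇒ W
n=6: moves to 5(W), 4(W), 2(W); every one is W ⇒ L
n=7: can move to 6, which is L ⇒ W
n=8: can move to 6, which is L ⇒ W
n=9: moves to 8(W), 7(W), 5(W), 2(W); every one is W ⇒ L
n=10: can move to 9, which is L ⇒ W
n=11: can move to 9, which is L ⇒ W
n=12: moves to 11(W), 10(W), 8(W), 5(W); every one is W ⇒ L
The starting position 12 is L: whatever Ada does, the opponent receives a W position.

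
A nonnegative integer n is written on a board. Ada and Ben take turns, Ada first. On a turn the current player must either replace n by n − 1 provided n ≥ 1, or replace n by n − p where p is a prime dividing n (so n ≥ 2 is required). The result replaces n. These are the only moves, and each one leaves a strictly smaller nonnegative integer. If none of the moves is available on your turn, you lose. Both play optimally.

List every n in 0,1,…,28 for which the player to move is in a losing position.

Classify positions by backward induction: terminal positions (no move available) are L. From any other position, the mover wins iff some move reaches an L.
n=0: no move → L
n=1: can move to 0, which is L ⇒ W
n=2: can move to 0, which is L ⇒ W
n=3: can move to 0, which is L ⇒ W
n=4: moves to 2(W), 3(W); every one is W ⇒ L
n=5: can move to 0, which is L ⇒ W
n=6: can move to 4, which is L ⇒ W
n=7: can move to 0, which is L ⇒ W
n=8: moves to 6(W), 7(W); every one is W ⇒ L
n=9: can move to 8, which is L ⇒ W
n=10: can move to 8, which is L ⇒ W
n=11: can move to 0, which is L ⇒ W
n=12: moves to 9(W), 10(W), 11(W); every one is W ⇒ L
n=13: can move to 0, which is L ⇒ W
n=14: can move to 12, which is L ⇒ W
n=15: can move to 12, which is L ⇒ W
n=16: moves to 14(W), 15(W); every one is W ⇒ L
n=17: can move to 0, which is L ⇒ W
n=18: can move to 16, which is L ⇒ W
n=19: can move to 0, which is L ⇒ W
n=20: moves to 15(W), 18(W), 19(W); every one is W ⇒ L
n=21: can move to 20, which is L ⇒ W
n=22: can move to 20, which is L ⇒ W
n=23: can move to 0, which is L ⇒ W
n=24: moves to 21(W), 22(W), 23(W); every one is W ⇒ L
n=25: can move to 20, which is L ⇒ W
n=26: can move to 24, which is L ⇒ W
n=27: can move to 24, which is L ⇒ W
n=28: moves to 21(W), 26(W), 27(W); every one is W ⇒ L
The losing starting values of n are exactly the entries labelled L in this table (8 of them).

0, 4, 8, 12, 16, 20, 24, 28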